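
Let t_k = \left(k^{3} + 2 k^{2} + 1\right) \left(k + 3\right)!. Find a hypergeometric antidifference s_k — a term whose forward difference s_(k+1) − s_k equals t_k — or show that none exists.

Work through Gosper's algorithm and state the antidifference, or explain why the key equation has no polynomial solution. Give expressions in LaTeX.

s_k = \left(k^{2} - 3 k + 3\right) \left(k + 3\right)!

Step 1: r(k) = (k + 4)*((k + 1)**3 + 2*(k + 1)**2 + 1)/(k**3 + 2*k**2 + 1).
Normal form (A,B,C) = (k + 4, 1, k**3 + 2*k**2 + 1).
Set up (k + 4)·f(k+1) − (1)·f(k) − (k**3 + 2*k**2 + 1) = 0.
deg f ≤ 2 (via 1,0,3).
Match coefficients ⇒ f(k) = k**2 - 3*k + 3.
Certificate R = B(k−1)f/C = (k**2 - 3*k + 3)/(k**3 + 2*k**2 + 1) gives s_k = (k**2 - 3*k + 3)*factorial(k + 3).
s_(k+1) − s_k = (k**3 + 2*k**2 + 1)*factorial(k + 3) = t_k.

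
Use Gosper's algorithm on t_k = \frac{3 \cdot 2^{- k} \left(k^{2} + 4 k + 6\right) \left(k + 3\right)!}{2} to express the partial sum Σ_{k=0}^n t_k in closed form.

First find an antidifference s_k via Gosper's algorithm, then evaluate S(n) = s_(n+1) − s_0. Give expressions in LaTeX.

The ratio is (k + 4)*(4*k + (k + 1)**2 + 10)/(2*(k**2 + 4*k + 6)).
Factor: A=k/2 + 2; B=1; C=k**2 + 4*k + 6.
f must satisfy (k/2 + 2)·f(k+1) − (1)·f(k) = k**2 + 4*k + 6.
d = 1 from the (1,0,2) case.
Solve for f: f(k) = 2*(k + 1) (degree 1 ≤ 1).
Then R = B(k−1)f/C = 2*(k + 1)/(k**2 + 4*k + 6), so s_k = R(k)·t_k = 3*(k + 1)*factorial(k + 3)/2**k.
s_(k+1) − s_k = 3*(k**2 + 4*k + 6)*factorial(k + 3)/(2*2**k) = t_k.
Telescope: S(n) = s_(n+1) − s_(0) = 3*2**(-n - 1)*(n + 2)*factorial(n + 4) − (18) = -18 + 3*n*factorial(n + 4)/(2*2**n) + 3*factorial(n + 4)/2**n.

S(n) = -18 + \frac{3 \cdot 2^{- n} n \left(n + 4\right)!}{2} + 3 \cdot 2^{- n} \left(n + 4\right)!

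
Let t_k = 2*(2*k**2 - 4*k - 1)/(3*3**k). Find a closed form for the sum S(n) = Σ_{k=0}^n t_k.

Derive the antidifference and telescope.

S(n) = 3**(-n - 1)*(-3**(n + 1) - 2*n**2 - 2*n + 1)

r(k) = (2*k**2 - 3)/(3*(2*k**2 - 4*k - 1)) after simplifying.
A = 1/3, B = 1, C = k**2 - 2*k - 1/2.
f must satisfy (1/3)·f(k+1) − (1)·f(k) = k**2 - 2*k - 1/2.
deg f ≤ 2 (via 0,0,2).
Solve for f: f(k) = -3*(2*k**2 - 2*k - 1)/4 (degree 2 ≤ 2).
R(k) = B(k−1)·f(k)/C(k) = -3*(2*k**2 - 2*k - 1)/(2*(2*k**2 - 4*k - 1)); s_k = R·t_k = (-2*k**2 + 2*k + 1)/3**k.
Δs = 2*(2*k**2 - 4*k - 1)/(3*3**k), as required.
Σ_(k=0)^n t_k = s_(n+1) − s_(0) = (3**(-n - 1)*(-2*n**2 - 2*n + 1)) − (1), i.e. 3**(-n - 1)*(-3**(n + 1) - 2*n**2 - 2*n + 1).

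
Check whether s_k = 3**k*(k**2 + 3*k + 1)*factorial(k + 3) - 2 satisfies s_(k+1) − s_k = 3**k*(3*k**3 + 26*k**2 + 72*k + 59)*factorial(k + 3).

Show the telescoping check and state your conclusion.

valid; difference matches t_k

s_(k+1) = 3**(k + 1)*(3*k + (k + 1)**2 + 4)*factorial(k + 4) - 2
s_(k+1) − s_k = 3**k*(3*k**3 + 26*k**2 + 72*k + 59)*factorial(k + 3)
(s_(k+1) − s_k) − t_k = 0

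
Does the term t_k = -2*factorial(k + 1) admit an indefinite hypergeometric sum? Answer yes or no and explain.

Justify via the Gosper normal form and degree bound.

The ratio is k + 2.
Factor: A=k + 2; B=1; C=1.
f must satisfy (k + 2)·f(k+1) − (1)·f(k) = 1.
d = -1 from the (1,0,0) case.
d = -1 < 0 ⇒ no nonzero polynomial f; not summable.

No — key equation has no polynomial f.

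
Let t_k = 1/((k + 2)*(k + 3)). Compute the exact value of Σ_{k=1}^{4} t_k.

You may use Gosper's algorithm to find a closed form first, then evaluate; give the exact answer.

Σ = 4/21

Compute t_(k+1)/t_k: get (k + 2)/(k + 4).
A = k + 2, B = k + 4, C = 1.
Need (k + 2)·f(k+1) − (k + 3)·f(k) = 1.
Degrees (1,1,0) ⇒ d ≤ 1.
Solve for f: f(k) = k/2 (degree 1 ≤ 1).
Certificate R = B(k−1)f/C = k*(k + 3)/2 gives s_k = k/(2*(k + 2)).
Verify: 1/(k**2 + 5*k + 6) matches t_k.
Evaluate s at k=5 and k=1: 5/14 and 1/6; difference 4/21.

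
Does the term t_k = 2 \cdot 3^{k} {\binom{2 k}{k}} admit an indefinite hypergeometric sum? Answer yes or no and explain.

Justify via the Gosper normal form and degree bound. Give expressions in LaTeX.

Step 1: r(k) = 6*(2*k + 1)/(k + 1).
Gosper form: A/B · C(k+1)/C(k) with A=12*k + 6, B=k + 1, C=1.
Key eq: (12*k + 6)·f(k+1) = (k)·f(k) + (1).
From deg A=1, deg B=1, deg C=0: d=-1.
deg f ≤ -1 is impossible — no certificate.

No. Not Gosper-summable.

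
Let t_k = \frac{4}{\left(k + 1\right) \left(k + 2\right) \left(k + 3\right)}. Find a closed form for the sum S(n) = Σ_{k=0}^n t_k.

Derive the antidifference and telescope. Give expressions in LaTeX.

S(n) = \frac{n^{2} + 5 n + 4}{n^{2} + 5 n + 6}

r(k) = (k + 1)/(k + 4) after simplifying.
Gosper form: A/B · C(k+1)/C(k) with A=k + 1, B=k + 4, C=1.
Need (k + 1)·f(k+1) − (k + 3)·f(k) = 1.
Bound: deg f ≤ 2.
Match coefficients ⇒ f(k) = k*(k + 3)/4.
Get s_k = R·t_k = k*(k + 3)/((k + 1)*(k + 2)) with R(k) = B(k−1)f(k)/C(k) = k*(k + 3)**2/4.
Δs = 4/(k**3 + 6*k**2 + 11*k + 6), as required.
Σ_(k=0)^n t_k = s_(n+1) − s_(0) = ((n**2 + 5*n + 4)/(n**2 + 5*n + 6)) − (0), i.e. (n**2 + 5*n + 4)/(n**2 + 5*n + 6).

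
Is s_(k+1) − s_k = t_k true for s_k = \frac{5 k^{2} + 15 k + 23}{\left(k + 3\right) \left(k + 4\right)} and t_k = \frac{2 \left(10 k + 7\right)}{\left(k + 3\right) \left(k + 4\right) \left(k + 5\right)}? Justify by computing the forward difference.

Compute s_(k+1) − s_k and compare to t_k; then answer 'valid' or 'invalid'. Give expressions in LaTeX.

valid; difference matches t_k

s_(k+1) = (15*k + 5*(k + 1)**2 + 38)/((k + 4)*(k + 5))
s_(k+1) − s_k = 2*(10*k + 7)/(k**3 + 12*k**2 + 47*k + 60)
(s_(k+1) − s_k) − t_k = 0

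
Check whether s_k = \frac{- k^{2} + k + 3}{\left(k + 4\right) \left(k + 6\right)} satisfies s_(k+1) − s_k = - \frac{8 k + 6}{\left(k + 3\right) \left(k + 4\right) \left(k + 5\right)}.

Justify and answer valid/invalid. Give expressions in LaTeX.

s_(k+1) = (k - (k + 1)**2 + 4)/((k + 5)*(k + 7))
s_(k+1) − s_k = (-11*k**2 - 65*k - 33)/(k**4 + 22*k**3 + 179*k**2 + 638*k + 840)
(s_(k+1) − s_k) − t_k = 3*(-k**3 + 4*k**2 + 62*k + 51)/(k**5 + 25*k**4 + 245*k**3 + 1175*k**2 + 2754*k + 2520)

Invalid: residual \frac{3 \left(- k^{3} + 4 k^{2} + 62 k + 51\right)}{k^{5} + 25 k^{4} + 245 k^{3} + 1175 k^{2} + 2754 k + 2520} ≠ 0.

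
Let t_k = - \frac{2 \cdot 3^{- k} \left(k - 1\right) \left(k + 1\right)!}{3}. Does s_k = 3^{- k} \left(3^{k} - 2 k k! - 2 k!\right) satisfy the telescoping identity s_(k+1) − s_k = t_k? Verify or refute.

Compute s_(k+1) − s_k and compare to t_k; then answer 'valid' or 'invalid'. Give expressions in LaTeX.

valid; difference matches t_k

s_(k+1) = (3*3**k - 2*k**2*factorial(k) - 6*k*factorial(k) - 4*factorial(k))/(3*3**k)
s_(k+1) − s_k = -2*(k - 1)*factorial(k + 1)/(3*3**k)
(s_(k+1) − s_k) − t_k = 0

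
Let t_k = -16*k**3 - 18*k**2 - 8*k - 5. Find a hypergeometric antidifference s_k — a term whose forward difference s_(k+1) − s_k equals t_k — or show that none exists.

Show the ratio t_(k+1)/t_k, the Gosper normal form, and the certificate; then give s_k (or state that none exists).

s_k = k*(-4*k**3 + 2*k**2 + k - 4)

t_(k+1)/t_k = (16*k**3 + 66*k**2 + 92*k + 47)/(16*k**3 + 18*k**2 + 8*k + 5).
So A=1 and B=1, with C=k**3 + 9*k**2/8 + k/2 + 5/16.
Need (1)·f(k+1) − (1)·f(k) = k**3 + 9*k**2/8 + k/2 + 5/16.
d = 4 from the (0,0,3) case.
Solve for f: f(k) = k*(4*k**3 - 2*k**2 - k + 4)/16 (degree 4 ≤ 4).
So s_k = (B(k−1)f/C)·t_k = (k*(4*k**3 - 2*k**2 - k + 4)/(16*k**3 + 18*k**2 + 8*k + 5))·t_k = k*(-4*k**3 + 2*k**2 + k - 4).
Check: Δs_k = -16*k**3 - 18*k**2 - 8*k - 5. ✓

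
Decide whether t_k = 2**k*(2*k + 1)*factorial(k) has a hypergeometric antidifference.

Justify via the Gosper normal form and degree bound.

Step 1: r(k) = 2*(k + 1)*(2*k + 3)/(2*k + 1).
Normal form (A,B,C) = (2*k + 2, 1, k + 1/2).
Solve (2*k + 2)·f(k+1) − (1)·f(k) = k + 1/2.
d = 0 from the (1,0,1) case.
Coefficient equations give f(k) = 1/2.
R(k) = B(k−1)·f(k)/C(k) = 1/(2*k + 1); s_k = R·t_k = 2**k*factorial(k).
Δs = 2**k*(2*k + 1)*factorial(k), as required.

Yes. s_k = 2**k*factorial(k).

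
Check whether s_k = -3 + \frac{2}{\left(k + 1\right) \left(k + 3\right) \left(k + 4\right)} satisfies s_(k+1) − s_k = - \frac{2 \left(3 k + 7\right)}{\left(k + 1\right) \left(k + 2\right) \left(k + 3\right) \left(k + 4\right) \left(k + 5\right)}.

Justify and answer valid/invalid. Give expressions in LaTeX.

s_(k+1) = -3 + 2/((k + 2)*(k + 4)*(k + 5))
s_(k+1) − s_k = 2*(-3*k - 7)/(k**5 + 15*k**4 + 85*k**3 + 225*k**2 + 274*k + 120)
(s_(k+1) − s_k) − t_k = 0

Valid: the claim telescopes to t_k.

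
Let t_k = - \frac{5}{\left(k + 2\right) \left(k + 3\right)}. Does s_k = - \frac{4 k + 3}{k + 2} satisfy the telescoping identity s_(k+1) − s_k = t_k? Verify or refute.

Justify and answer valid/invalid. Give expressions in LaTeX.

s_(k+1) = (-4*k - 7)/(k + 3)
s_(k+1) − s_k = -5/(k**2 + 5*k + 6)
(s_(k+1) − s_k) − t_k = 0

Valid — Δs_k = t_k.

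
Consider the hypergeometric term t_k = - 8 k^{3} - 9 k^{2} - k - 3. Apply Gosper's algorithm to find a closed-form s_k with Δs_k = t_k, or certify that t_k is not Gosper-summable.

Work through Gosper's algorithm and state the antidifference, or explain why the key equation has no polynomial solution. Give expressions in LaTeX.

Compute t_(k+1)/t_k: get (8*k**3 + 33*k**2 + 43*k + 21)/(8*k**3 + 9*k**2 + k + 3).
Normal form (A,B,C) = (1, 1, k**3 + 9*k**2/8 + k/8 + 3/8).
f must satisfy (1)·f(k+1) − (1)·f(k) = k**3 + 9*k**2/8 + k/8 + 3/8.
d = 4 from the (0,0,3) case.
Coefficient equations give f(k) = k*(2*k**3 - k**2 - 2*k + 4)/8.
R(k) = B(k−1)·f(k)/C(k) = k*(2*k**3 - k**2 - 2*k + 4)/(8*k**3 + 9*k**2 + k + 3); s_k = R·t_k = k*(-2*k**3 + k**2 + 2*k - 4).
s_(k+1) − s_k = -8*k**3 - 9*k**2 - k - 3 = t_k.

s_k = k \left(- 2 k^{3} + k^{2} + 2 k - 4\right)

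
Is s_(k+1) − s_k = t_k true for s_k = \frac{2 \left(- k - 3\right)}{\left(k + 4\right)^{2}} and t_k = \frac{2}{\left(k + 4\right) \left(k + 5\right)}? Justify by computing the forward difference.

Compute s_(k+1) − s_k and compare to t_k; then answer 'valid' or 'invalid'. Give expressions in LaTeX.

Invalid: residual \frac{2 \left(- 2 k - 9\right)}{k^{4} + 18 k^{3} + 121 k^{2} + 360 k + 400} ≠ 0.

s_(k+1) = 2*(-k - 4)/(k + 5)**2
s_(k+1) − s_k = 2*(k**2 + 7*k + 11)/(k**4 + 18*k**3 + 121*k**2 + 360*k + 400)
(s_(k+1) − s_k) − t_k = 2*(-2*k - 9)/(k**4 + 18*k**3 + 121*k**2 + 360*k + 400)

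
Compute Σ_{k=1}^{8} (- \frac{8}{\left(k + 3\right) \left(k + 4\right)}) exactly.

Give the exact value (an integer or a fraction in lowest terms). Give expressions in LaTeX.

Σ = -4/3

Compute t_(k+1)/t_k: get (k + 3)/(k + 5).
So A=k + 3 and B=k + 5, with C=1.
f must satisfy (k + 3)·f(k+1) − (k + 4)·f(k) = 1.
d = 1 from the (1,1,0) case.
Solving with deg f ≤ 1: f(k) = k/3.
Then R = B(k−1)f/C = k*(k + 4)/3, so s_k = R(k)·t_k = -8*k/(3*k + 9).
Check: Δs_k = -8/(k**2 + 7*k + 12). ✓
Sum = s_(9) − s_(1); s_(9) = -2, s_(1) = -2/3 ⇒ -4/3.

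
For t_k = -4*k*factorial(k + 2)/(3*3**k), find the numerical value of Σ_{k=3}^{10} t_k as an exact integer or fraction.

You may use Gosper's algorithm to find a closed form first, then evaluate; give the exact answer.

Compute t_(k+1)/t_k: get (k + 1)*(k + 3)/(3*k).
Normal form (A,B,C) = (k/3 + 1, 1, k).
Solve (k/3 + 1)·f(k+1) − (1)·f(k) = k.
From deg A=1, deg B=0, deg C=1: d=0.
Solve for f: f(k) = 3 (degree 0 ≤ 0).
So s_k = (B(k−1)f/C)·t_k = (3/k)·t_k = -4*factorial(k + 2)/3**k.
Δs = -4*k*factorial(k + 2)/(3*3**k), as required.
Telescoping: Σ = s_(11) − s_(3) = -102502400/729 − (-160/9) = -102489440/729.

Σ = -102489440/729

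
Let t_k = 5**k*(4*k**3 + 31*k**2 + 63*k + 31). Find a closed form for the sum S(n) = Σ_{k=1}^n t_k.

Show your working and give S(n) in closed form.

r(k) = 5*(4*k**3 + 43*k**2 + 137*k + 129)/(4*k**3 + 31*k**2 + 63*k + 31) after simplifying.
Factor: A=5; B=1; C=k**3 + 31*k**2/4 + 63*k/4 + 31/4.
f must satisfy (5)·f(k+1) − (1)·f(k) = k**3 + 31*k**2/4 + 63*k/4 + 31/4.
d = 3 from the (0,0,3) case.
Solve for f: f(k) = (k + 1)*(k**2 + 3*k - 1)/4 (degree 3 ≤ 3).
So s_k = (B(k−1)f/C)·t_k = ((k + 1)*(k**2 + 3*k - 1)/(4*k**3 + 31*k**2 + 63*k + 31))·t_k = 5**k*(k**3 + 4*k**2 + 2*k - 1).
s_(k+1) − s_k = 5**k*(4*k**3 + 31*k**2 + 63*k + 31) = t_k.
s_(n+1) = 5**(n + 1)*(n**3 + 7*n**2 + 13*n + 6) and s_(1) = 30, so S(n) = 5*5**n*n**3 + 35*5**n*n**2 + 65*5**n*n + 30*5**n - 30.

S(n) = 5*5**n*n**3 + 35*5**n*n**2 + 65*5**n*n + 30*5**n - 30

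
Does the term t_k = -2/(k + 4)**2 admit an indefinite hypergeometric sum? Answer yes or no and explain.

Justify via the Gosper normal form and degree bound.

Ratio r(k) = (k + 4)**2/(k + 5)**2.
Take A(k)=k**2 + 8*k + 16, B(k)=k**2 + 10*k + 25, C(k)=1.
Solve (k**2 + 8*k + 16)·f(k+1) − (k**2 + 8*k + 16)·f(k) = 1.
deg f ≤ 0 (via 2,2,0).
Write f(k) = c0. Then LHS − RHS = -1, requiring -1 = 0: contradictory. No certificate.

No. Not Gosper-summable.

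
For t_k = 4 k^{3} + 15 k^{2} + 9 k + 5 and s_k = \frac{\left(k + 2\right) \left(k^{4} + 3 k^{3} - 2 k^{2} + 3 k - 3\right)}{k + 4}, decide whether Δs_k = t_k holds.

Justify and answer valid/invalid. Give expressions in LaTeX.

Invalid: residual \frac{2 \left(- 3 k^{4} - 28 k^{3} - 71 k^{2} - 38 k - 23\right)}{k^{2} + 9 k + 20} ≠ 0.

s_(k+1) = (k**5 + 10*k**4 + 34*k**3 + 51*k**2 + 38*k + 6)/(k + 5)
s_(k+1) − s_k = (4*k**5 + 45*k**4 + 168*k**3 + 244*k**2 + 149*k + 54)/(k**2 + 9*k + 20)
(s_(k+1) − s_k) − t_k = 2*(-3*k**4 - 28*k**3 - 71*k**2 - 38*k - 23)/(k**2 + 9*k + 20)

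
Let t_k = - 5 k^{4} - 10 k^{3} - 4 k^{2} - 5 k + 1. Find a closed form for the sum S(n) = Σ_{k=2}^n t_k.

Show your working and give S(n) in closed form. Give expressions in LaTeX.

Compute t_(k+1)/t_k: get (5*k**4 + 30*k**3 + 64*k**2 + 63*k + 23)/(5*k**4 + 10*k**3 + 4*k**2 + 5*k - 1).
Normal form (A,B,C) = (1, 1, k**4 + 2*k**3 + 4*k**2/5 + k - 1/5).
f must satisfy (1)·f(k+1) − (1)·f(k) = k**4 + 2*k**3 + 4*k**2/5 + k - 1/5.
Bound: deg f ≤ 5.
Match coefficients ⇒ f(k) = k*(k**4 - 2*k**2 + 3*k - 3)/5.
So s_k = (B(k−1)f/C)·t_k = (k*(k**4 - 2*k**2 + 3*k - 3)/(5*k**4 + 10*k**3 + 4*k**2 + 5*k - 1))·t_k = k*(-k**4 + 2*k**2 - 3*k + 3).
Verify: -5*k**4 - 10*k**3 - 4*k**2 - 5*k + 1 matches t_k.
Σ_(k=2)^n t_k = s_(n+1) − s_(2) = (-n**5 - 5*n**4 - 8*n**3 - 7*n**2 - 2*n + 1) − (-22), i.e. -n**5 - 5*n**4 - 8*n**3 - 7*n**2 - 2*n + 23.

S(n) = - n^{5} - 5 n^{4} - 8 n^{3} - 7 n^{2} - 2 n + 23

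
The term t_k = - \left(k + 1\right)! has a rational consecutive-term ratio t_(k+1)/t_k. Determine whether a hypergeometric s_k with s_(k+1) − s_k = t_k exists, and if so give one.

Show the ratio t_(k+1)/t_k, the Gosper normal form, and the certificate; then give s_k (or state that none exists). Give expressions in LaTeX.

t_(k+1)/t_k = k + 2.
A = k + 2, B = 1, C = 1.
f must satisfy (k + 2)·f(k+1) − (1)·f(k) = 1.
From deg A=1, deg B=0, deg C=0: d=-1.
Negative degree bound (-1): no f exists, t_k not Gosper-summable.

not Gosper-summable; s_k does not exist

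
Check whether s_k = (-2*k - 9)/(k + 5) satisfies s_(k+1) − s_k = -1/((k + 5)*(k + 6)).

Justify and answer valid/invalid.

valid (s_(k+1) − s_k reduces to t_k)

s_(k+1) = (-2*k - 11)/(k + 6)
s_(k+1) − s_k = -1/(k**2 + 11*k + 30)
(s_(k+1) − s_k) − t_k = 0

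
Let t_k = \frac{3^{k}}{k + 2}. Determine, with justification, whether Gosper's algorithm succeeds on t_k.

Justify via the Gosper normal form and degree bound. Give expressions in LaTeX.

t_(k+1)/t_k = 3*(k + 2)/(k + 3).
A = 3*k + 6, B = k + 3, C = 1.
Set up (3*k + 6)·f(k+1) − (k + 2)·f(k) − (1) = 0.
From deg A=1, deg B=1, deg C=0: d=-1.
Negative degree bound (-1): no f exists, t_k not Gosper-summable.

No. Not Gosper-summable.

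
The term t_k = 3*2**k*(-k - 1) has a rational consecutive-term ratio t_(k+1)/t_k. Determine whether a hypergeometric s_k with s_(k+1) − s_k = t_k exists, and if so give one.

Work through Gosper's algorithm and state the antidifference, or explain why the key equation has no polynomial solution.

s_k = 3*2**k*(1 - k)

r(k) = 2*(k + 2)/(k + 1) after simplifying.
Take A(k)=2, B(k)=1, C(k)=k + 1.
f must satisfy (2)·f(k+1) − (1)·f(k) = k + 1.
deg f ≤ 1 (via 0,0,1).
Solve for f: f(k) = k - 1 (degree 1 ≤ 1).
R(k) = B(k−1)·f(k)/C(k) = (k - 1)/(k + 1); s_k = R·t_k = 3*2**k*(1 - k).
s_(k+1) − s_k = 3*2**k*(-k - 1) = t_k.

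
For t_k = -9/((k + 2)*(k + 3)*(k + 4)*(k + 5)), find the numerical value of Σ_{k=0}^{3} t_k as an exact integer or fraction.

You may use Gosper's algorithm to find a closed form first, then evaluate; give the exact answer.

The ratio is (k + 2)/(k + 6).
Take A(k)=k + 2, B(k)=k + 6, C(k)=1.
f must satisfy (k + 2)·f(k+1) − (k + 5)·f(k) = 1.
From deg A=1, deg B=1, deg C=0: d=3.
Coefficient equations give f(k) = k*(k**2 + 9*k + 26)/72.
R(k) = B(k−1)·f(k)/C(k) = k*(k + 5)*(k**2 + 9*k + 26)/72; s_k = R·t_k = k*(-k**2 - 9*k - 26)/(8*(k + 2)*(k + 3)*(k + 4)).
Verify: -9/(k**4 + 14*k**3 + 71*k**2 + 154*k + 120) matches t_k.
Sum = s_(4) − s_(0); s_(4) = -13/112, s_(0) = 0 ⇒ -13/112.

Σ = -13/112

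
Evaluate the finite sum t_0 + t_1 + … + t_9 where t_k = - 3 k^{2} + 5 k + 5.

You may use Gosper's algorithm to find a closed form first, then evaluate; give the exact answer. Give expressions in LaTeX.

Ratio r(k) = (3*k**2 + k - 7)/(3*k**2 - 5*k - 5).
Normal form (A,B,C) = (1, 1, k**2 - 5*k/3 - 5/3).
Set up (1)·f(k+1) − (1)·f(k) − (k**2 - 5*k/3 - 5/3) = 0.
Bound: deg f ≤ 3.
Solving with deg f ≤ 3: f(k) = k*(k**2 - 4*k - 2)/3.
Certificate R = B(k−1)f/C = k*(k**2 - 4*k - 2)/(3*k**2 - 5*k - 5) gives s_k = k*(-k**2 + 4*k + 2).
Δs = -3*k**2 + 5*k + 5, as required.
Σ_(k=0)^(9) t_k = s_(10) − s_(0) = -580 − (0) = -580.

Σ = -580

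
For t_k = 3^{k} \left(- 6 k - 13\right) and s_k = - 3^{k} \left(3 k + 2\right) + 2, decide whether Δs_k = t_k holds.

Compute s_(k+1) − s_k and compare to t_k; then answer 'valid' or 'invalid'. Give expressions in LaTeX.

s_(k+1) = -3*3**k*(3*k + 5) + 2
s_(k+1) − s_k = 3**k*(-6*k - 13)
(s_(k+1) − s_k) − t_k = 0

Valid — Δs_k = t_k.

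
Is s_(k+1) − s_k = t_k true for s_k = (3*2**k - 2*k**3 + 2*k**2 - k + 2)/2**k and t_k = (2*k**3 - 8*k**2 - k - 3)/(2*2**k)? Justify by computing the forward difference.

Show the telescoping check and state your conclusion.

s_(k+1) = (6*2**k - 2*k**3 - 4*k**2 - 3*k + 1)/(2*2**k)
s_(k+1) − s_k = (2*k**3 - 8*k**2 - k - 3)/(2*2**k)
(s_(k+1) − s_k) − t_k = 0

valid (s_(k+1) − s_k reduces to t_k)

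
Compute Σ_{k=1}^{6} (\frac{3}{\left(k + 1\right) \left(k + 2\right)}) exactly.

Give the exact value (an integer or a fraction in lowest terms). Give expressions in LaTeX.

Step 1: r(k) = (k + 1)/(k + 3).
Take A(k)=k + 1, B(k)=k + 3, C(k)=1.
f must satisfy (k + 1)·f(k+1) − (k + 2)·f(k) = 1.
From deg A=1, deg B=1, deg C=0: d=1.
Coefficient equations give f(k) = k.
Then R = B(k−1)f/C = k*(k + 2), so s_k = R(k)·t_k = 3*k/(k + 1).
s_(k+1) − s_k = 3/(k**2 + 3*k + 2) = t_k.
Evaluate s at k=7 and k=1: 21/8 and 3/2; difference 9/8.

Σ = 9/8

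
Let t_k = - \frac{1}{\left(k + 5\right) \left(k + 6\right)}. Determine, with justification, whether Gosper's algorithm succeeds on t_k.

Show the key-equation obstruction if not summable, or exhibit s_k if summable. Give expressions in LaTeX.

r(k) = (k + 5)/(k + 7) after simplifying.
Normal form (A,B,C) = (k + 5, k + 7, 1).
Need (k + 5)·f(k+1) − (k + 6)·f(k) = 1.
Degrees (1,1,0) ⇒ d ≤ 1.
A polynomial solution: f(k) = k/5.
Certificate R = B(k−1)f/C = k*(k + 6)/5 gives s_k = -k/(5*k + 25).
s_(k+1) − s_k = -1/(k**2 + 11*k + 30) = t_k.

Yes. s_k = - \frac{k}{5 k + 25}.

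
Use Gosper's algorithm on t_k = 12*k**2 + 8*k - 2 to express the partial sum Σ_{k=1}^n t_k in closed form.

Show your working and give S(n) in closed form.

t_(k+1)/t_k = (6*k**2 + 16*k + 9)/(6*k**2 + 4*k - 1).
Gosper form: A/B · C(k+1)/C(k) with A=1, B=1, C=k**2 + 2*k/3 - 1/6.
Set up (1)·f(k+1) − (1)·f(k) − (k**2 + 2*k/3 - 1/6) = 0.
Degrees (0,0,2) ⇒ d ≤ 3.
Solve for f: f(k) = k*(2*k**2 - k - 2)/6 (degree 3 ≤ 3).
R(k) = B(k−1)·f(k)/C(k) = k*(2*k**2 - k - 2)/(6*k**2 + 4*k - 1); s_k = R·t_k = 2*k*(2*k**2 - k - 2).
Δs = 12*k**2 + 8*k - 2, as required.
Telescope: S(n) = s_(n+1) − s_(1) = 4*n**3 + 10*n**2 + 4*n - 2 − (-2) = 2*n*(2*n**2 + 5*n + 2).

S(n) = 2*n*(2*n**2 + 5*n + 2)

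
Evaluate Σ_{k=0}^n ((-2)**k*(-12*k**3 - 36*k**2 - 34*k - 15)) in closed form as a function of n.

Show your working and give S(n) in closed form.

S(n) = -8*(-2)**n*n**3 - 32*(-2)**n*n**2 - 36*(-2)**n*n - 14*(-2)**n - 1

The ratio is 2*(-12*k**3 - 72*k**2 - 142*k - 97)/(12*k**3 + 36*k**2 + 34*k + 15).
Gosper form: A/B · C(k+1)/C(k) with A=-2, B=1, C=k**3 + 3*k**2 + 17*k/6 + 5/4.
Need (-2)·f(k+1) − (1)·f(k) = k**3 + 3*k**2 + 17*k/6 + 5/4.
Degrees (0,0,3) ⇒ d ≤ 3.
Coefficient equations give f(k) = -(4*k**3 + 4*k**2 - 2*k + 1)/12.
Certificate R = B(k−1)f/C = -(4*k**3 + 4*k**2 - 2*k + 1)/(12*k**3 + 36*k**2 + 34*k + 15) gives s_k = (-2)**k*(4*k**3 + 4*k**2 - 2*k + 1).
s_(k+1) − s_k = (-2)**k*(-12*k**3 - 36*k**2 - 34*k - 15) = t_k.
s_(n+1) = (-2)**(n + 1)*(4*n**3 + 16*n**2 + 18*n + 7) and s_(0) = 1, so S(n) = -8*(-2)**n*n**3 - 32*(-2)**n*n**2 - 36*(-2)**n*n - 14*(-2)**n - 1.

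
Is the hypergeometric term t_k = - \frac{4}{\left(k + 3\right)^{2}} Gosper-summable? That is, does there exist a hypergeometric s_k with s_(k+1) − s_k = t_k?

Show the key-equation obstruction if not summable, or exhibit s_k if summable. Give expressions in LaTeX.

Ratio r(k) = (k + 3)**2/(k + 4)**2.
A = k**2 + 6*k + 9, B = k**2 + 8*k + 16, C = 1.
Solve (k**2 + 6*k + 9)·f(k+1) − (k**2 + 6*k + 9)·f(k) = 1.
Degrees (2,2,0) ⇒ d ≤ 0.
f = c0 ⇒ A·f(k+1) − B(k−1)·f(k) − C = -1. The system {-1 = 0} is inconsistent; no antidifference.

No — t_k has no hypergeometric antidifference.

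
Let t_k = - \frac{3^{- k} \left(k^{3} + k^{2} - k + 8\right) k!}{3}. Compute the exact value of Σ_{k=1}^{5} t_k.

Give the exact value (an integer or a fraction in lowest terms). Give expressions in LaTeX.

Σ = -1049/27

r(k) = (k + 1)*(-k + (k + 1)**3 + (k + 1)**2 + 7)/(3*(k**3 + k**2 - k + 8)) after simplifying.
Factor: A=k/3 + 1/3; B=1; C=k**3 + k**2 - k + 8.
f must satisfy (k/3 + 1/3)·f(k+1) − (1)·f(k) = k**3 + k**2 - k + 8.
Bound: deg f ≤ 2.
Match coefficients ⇒ f(k) = 3*(k**2 + k - 3).
Then R = B(k−1)f/C = 3*(k**2 + k - 3)/(k**3 + k**2 - k + 8), so s_k = R(k)·t_k = -(k**2 + k - 3)*factorial(k)/3**k.
Verify: -(k**3 + k**2 - k + 8)*factorial(k)/(3*3**k) matches t_k.
Sum = s_(6) − s_(1); s_(6) = -1040/27, s_(1) = 1/3 ⇒ -1049/27.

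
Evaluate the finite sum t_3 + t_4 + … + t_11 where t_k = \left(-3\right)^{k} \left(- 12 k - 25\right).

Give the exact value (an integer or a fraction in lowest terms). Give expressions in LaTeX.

Σ = 21257991

t_(k+1)/t_k = 3*(-12*k - 37)/(12*k + 25).
A = -3, B = 1, C = k + 25/12.
Solve (-3)·f(k+1) − (1)·f(k) = k + 25/12.
d = 1 from the (0,0,1) case.
Match coefficients ⇒ f(k) = -(3*k + 4)/12.
Certificate R = B(k−1)f/C = -(3*k + 4)/(12*k + 25) gives s_k = (-3)**k*(3*k + 4).
Δs = (-3)**k*(-12*k - 25), as required.
Σ_(k=3)^(11) t_k = s_(12) − s_(3) = 21257640 − (-351) = 21257991.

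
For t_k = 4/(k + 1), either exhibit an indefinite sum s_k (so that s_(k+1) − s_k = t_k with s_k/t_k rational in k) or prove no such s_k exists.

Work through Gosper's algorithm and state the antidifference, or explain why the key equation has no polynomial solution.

not Gosper-summable; s_k does not exist

r(k) = (k + 1)/(k + 2) after simplifying.
Factor: A=k + 1; B=k + 2; C=1.
Need (k + 1)·f(k+1) − (k + 1)·f(k) = 1.
deg f ≤ 0 (via 1,1,0).
f = c0 ⇒ A·f(k+1) − B(k−1)·f(k) − C = -1. The system {-1 = 0} is inconsistent; no antidifference.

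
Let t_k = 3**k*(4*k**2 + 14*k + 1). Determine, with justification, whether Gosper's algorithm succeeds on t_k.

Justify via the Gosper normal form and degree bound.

Yes. s_k = 3**k*(2*k**2 + k - 4).

Step 1: r(k) = 3*(4*k**2 + 22*k + 19)/(4*k**2 + 14*k + 1).
Factor: A=3; B=1; C=k**2 + 7*k/2 + 1/4.
Set up (3)·f(k+1) − (1)·f(k) − (k**2 + 7*k/2 + 1/4) = 0.
deg f ≤ 2 (via 0,0,2).
A polynomial solution: f(k) = (2*k**2 + k - 4)/4.
R(k) = B(k−1)·f(k)/C(k) = (2*k**2 + k - 4)/(4*k**2 + 14*k + 1); s_k = R·t_k = 3**k*(2*k**2 + k - 4).
s_(k+1) − s_k = 3**k*(4*k**2 + 14*k + 1) = t_k.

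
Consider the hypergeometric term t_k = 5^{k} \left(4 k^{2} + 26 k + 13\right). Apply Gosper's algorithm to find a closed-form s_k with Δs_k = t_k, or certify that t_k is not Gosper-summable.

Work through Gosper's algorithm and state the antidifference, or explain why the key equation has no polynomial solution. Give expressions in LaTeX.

r(k) = 5*(4*k**2 + 34*k + 43)/(4*k**2 + 26*k + 13) after simplifying.
Take A(k)=5, B(k)=1, C(k)=k**2 + 13*k/2 + 13/4.
f must satisfy (5)·f(k+1) − (1)·f(k) = k**2 + 13*k/2 + 13/4.
From deg A=0, deg B=0, deg C=2: d=2.
Solve for f: f(k) = (k**2 + 4*k - 3)/4 (degree 2 ≤ 2).
R(k) = B(k−1)·f(k)/C(k) = (k**2 + 4*k - 3)/(4*k**2 + 26*k + 13); s_k = R·t_k = 5**k*(k**2 + 4*k - 3).
Check: Δs_k = 5**k*(4*k**2 + 26*k + 13). ✓

s_k = 5^{k} \left(k^{2} + 4 k - 3\right)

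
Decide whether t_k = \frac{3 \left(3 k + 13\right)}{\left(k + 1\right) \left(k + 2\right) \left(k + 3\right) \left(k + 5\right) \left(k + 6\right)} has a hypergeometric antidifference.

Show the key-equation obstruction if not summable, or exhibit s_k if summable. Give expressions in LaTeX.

Step 1: r(k) = (k + 1)*(k + 5)*(3*k + 16)/((k + 4)*(k + 7)*(3*k + 13)).
A = k + 1, B = k + 7, C = k**2 + 25*k/3 + 52/3.
Key eq: (k + 1)·f(k+1) = (k + 6)·f(k) + (k**2 + 25*k/3 + 52/3).
Bound: deg f ≤ 5.
Solve for f: f(k) = k*(k + 3)*(k + 4)*(k**2 + 8*k + 17)/30 (degree 5 ≤ 5).
Then R = B(k−1)f/C = k*(k + 3)*(k + 6)*(k**2 + 8*k + 17)/(10*(3*k + 13)), so s_k = R(k)·t_k = 3*k*(k**2 + 8*k + 17)/(10*(k**3 + 8*k**2 + 17*k + 10)).
Check: Δs_k = 3*(3*k + 13)/(k**5 + 17*k**4 + 107*k**3 + 307*k**2 + 396*k + 180). ✓

Yes. s_k = \frac{3 k \left(k^{2} + 8 k + 17\right)}{10 \left(k^{3} + 8 k^{2} + 17 k + 10\right)}.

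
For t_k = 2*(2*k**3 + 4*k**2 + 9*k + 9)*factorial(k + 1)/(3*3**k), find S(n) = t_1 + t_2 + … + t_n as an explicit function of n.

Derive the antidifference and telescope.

S(n) = 2*(-6*3**n + 2*n**4*factorial(n) + 12*n**3*factorial(n) + 25*n**2*factorial(n) + 21*n*factorial(n) + 6*factorial(n))/(3*3**n)

Compute t_(k+1)/t_k: get (2*k**4 + 14*k**3 + 43*k**2 + 70*k + 48)/(3*(2*k**3 + 4*k**2 + 9*k + 9)).
So A=k/3 + 2/3 and B=1, with C=k**3 + 2*k**2 + 9*k/2 + 9/2.
Solve (k/3 + 2/3)·f(k+1) − (1)·f(k) = k**3 + 2*k**2 + 9*k/2 + 9/2.
d = 2 from the (1,0,3) case.
Solving with deg f ≤ 2: f(k) = 3*(2*k**2 + 2*k - 1)/2.
Certificate R = B(k−1)f/C = 3*(2*k**2 + 2*k - 1)/(2*k**3 + 4*k**2 + 9*k + 9) gives s_k = 2*(2*k**2 + 2*k - 1)*factorial(k + 1)/3**k.
Check: Δs_k = 2*(2*k**3 + 4*k**2 + 9*k + 9)*factorial(k + 1)/(3*3**k). ✓
s_(n+1) = 2*3**(-n - 1)*(2*n**2 + 6*n + 3)*factorial(n + 2) and s_(1) = 4, so S(n) = 2*(-6*3**n + 2*n**4*factorial(n) + 12*n**3*factorial(n) + 25*n**2*factorial(n) + 21*n*factorial(n) + 6*factorial(n))/(3*3**n).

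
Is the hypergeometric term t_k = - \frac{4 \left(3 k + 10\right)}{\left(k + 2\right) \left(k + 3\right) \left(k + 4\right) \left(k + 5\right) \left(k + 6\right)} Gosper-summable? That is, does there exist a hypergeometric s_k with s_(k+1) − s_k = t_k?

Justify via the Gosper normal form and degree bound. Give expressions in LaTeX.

Compute t_(k+1)/t_k: get (k + 2)*(3*k + 13)/((k + 7)*(3*k + 10)).
Gosper form: A/B · C(k+1)/C(k) with A=k + 2, B=k + 7, C=k + 10/3.
f must satisfy (k + 2)·f(k+1) − (k + 6)·f(k) = k + 10/3.
deg f ≤ 4 (via 1,1,1).
Solve for f: f(k) = k*(k + 3)*(k**2 + 11*k + 38)/120 (degree 4 ≤ 4).
So s_k = (B(k−1)f/C)·t_k = (k*(k + 3)*(k + 6)*(k**2 + 11*k + 38)/(40*(3*k + 10)))·t_k = k*(-k**2 - 11*k - 38)/(10*(k**3 + 11*k**2 + 38*k + 40)).
s_(k+1) − s_k = 4*(-3*k - 10)/(k**5 + 20*k**4 + 155*k**3 + 580*k**2 + 1044*k + 720) = t_k.

Yes. s_k = \frac{k \left(- k^{2} - 11 k - 38\right)}{10 \left(k^{3} + 11 k^{2} + 38 k + 40\right)}.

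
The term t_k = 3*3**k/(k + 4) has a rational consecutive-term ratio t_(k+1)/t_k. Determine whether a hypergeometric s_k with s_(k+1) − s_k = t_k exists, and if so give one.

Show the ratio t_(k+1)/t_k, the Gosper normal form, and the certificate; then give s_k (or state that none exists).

Step 1: r(k) = 3*(k + 4)/(k + 5).
So A=3*k + 12 and B=k + 5, with C=1.
Key eq: (3*k + 12)·f(k+1) = (k + 4)·f(k) + (1).
Bound: deg f ≤ -1.
Negative degree bound (-1): no f exists, t_k not Gosper-summable.

no hypergeometric antidifference exists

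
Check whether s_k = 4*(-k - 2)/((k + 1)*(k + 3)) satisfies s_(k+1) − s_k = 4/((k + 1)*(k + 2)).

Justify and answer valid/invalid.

s_(k+1) = 4*(-k - 3)/((k + 2)*(k + 4))
s_(k+1) − s_k = 4*(k**2 + 5*k + 7)/(k**4 + 10*k**3 + 35*k**2 + 50*k + 24)
(s_(k+1) − s_k) − t_k = 4*(-2*k - 5)/(k**4 + 10*k**3 + 35*k**2 + 50*k + 24)

Invalid: residual 4*(-2*k - 5)/(k**4 + 10*k**3 + 35*k**2 + 50*k + 24) ≠ 0.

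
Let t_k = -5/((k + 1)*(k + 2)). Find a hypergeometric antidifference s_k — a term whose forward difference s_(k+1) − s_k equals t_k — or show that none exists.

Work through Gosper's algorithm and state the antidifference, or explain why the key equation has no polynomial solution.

Compute t_(k+1)/t_k: get (k + 1)/(k + 3).
Gosper form: A/B · C(k+1)/C(k) with A=k + 1, B=k + 3, C=1.
Set up (k + 1)·f(k+1) − (k + 2)·f(k) − (1) = 0.
d = 1 from the (1,1,0) case.
Solving with deg f ≤ 1: f(k) = k.
Then R = B(k−1)f/C = k*(k + 2), so s_k = R(k)·t_k = -5*k/(k + 1).
s_(k+1) − s_k = -5/(k**2 + 3*k + 2) = t_k.

s_k = -5*k/(k + 1)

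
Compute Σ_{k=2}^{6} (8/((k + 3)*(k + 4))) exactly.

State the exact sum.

r(k) = (k + 3)/(k + 5) after simplifying.
So A=k + 3 and B=k + 5, with C=1.
f must satisfy (k + 3)·f(k+1) − (k + 4)·f(k) = 1.
Degrees (1,1,0) ⇒ d ≤ 1.
A polynomial solution: f(k) = k/3.
R(k) = B(k−1)·f(k)/C(k) = k*(k + 4)/3; s_k = R·t_k = 8*k/(3*(k + 3)).
Verify: 8/(k**2 + 7*k + 12) matches t_k.
Σ_(k=2)^(6) t_k = s_(7) − s_(2) = 28/15 − (16/15) = 4/5.

Σ = 4/5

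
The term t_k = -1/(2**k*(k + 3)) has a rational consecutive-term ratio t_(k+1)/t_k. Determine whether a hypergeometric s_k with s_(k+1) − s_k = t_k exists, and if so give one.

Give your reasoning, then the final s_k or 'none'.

t_(k+1)/t_k = (k + 3)/(2*(k + 4)).
Normal form (A,B,C) = (k/2 + 3/2, k + 4, 1).
f must satisfy (k/2 + 3/2)·f(k+1) − (k + 3)·f(k) = 1.
d = -1 from the (1,1,0) case.
Negative degree bound (-1): no f exists, t_k not Gosper-summable.

no hypergeometric antidifference exists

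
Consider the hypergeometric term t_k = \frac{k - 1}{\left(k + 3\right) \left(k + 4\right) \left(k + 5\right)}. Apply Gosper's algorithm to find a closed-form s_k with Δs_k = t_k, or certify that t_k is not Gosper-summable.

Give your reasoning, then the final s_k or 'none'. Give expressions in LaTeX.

The ratio is k*(k + 3)/((k - 1)*(k + 6)).
Normal form (A,B,C) = (k + 3, k + 6, k - 1).
f must satisfy (k + 3)·f(k+1) − (k + 5)·f(k) = k - 1.
Degrees (1,1,1) ⇒ d ≤ 2.
A polynomial solution: f(k) = k*(k - 5)/12.
Certificate R = B(k−1)f/C = k*(k - 5)*(k + 5)/(12*(k - 1)) gives s_k = k*(k - 5)/(12*(k + 3)*(k + 4)).
Verify: (k - 1)/(k**3 + 12*k**2 + 47*k + 60) matches t_k.

s_k = \frac{k \left(k - 5\right)}{12 \left(k + 3\right) \left(k + 4\right)}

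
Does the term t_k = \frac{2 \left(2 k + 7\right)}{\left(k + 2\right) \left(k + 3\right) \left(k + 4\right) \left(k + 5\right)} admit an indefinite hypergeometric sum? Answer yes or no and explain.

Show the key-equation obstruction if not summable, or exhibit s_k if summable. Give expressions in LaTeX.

Ratio r(k) = (k + 2)*(2*k + 9)/((k + 6)*(2*k + 7)).
Gosper form: A/B · C(k+1)/C(k) with A=k + 2, B=k + 6, C=k + 7/2.
Need (k + 2)·f(k+1) − (k + 5)·f(k) = k + 7/2.
deg f ≤ 3 (via 1,1,1).
A polynomial solution: f(k) = k*(k + 3)*(k + 6)/16.
So s_k = (B(k−1)f/C)·t_k = (k*(k + 3)*(k + 5)*(k + 6)/(8*(2*k + 7)))·t_k = k*(k + 6)/(4*(k**2 + 6*k + 8)).
Δs = 2*(2*k + 7)/(k**4 + 14*k**3 + 71*k**2 + 154*k + 120), as required.

Yes. s_k = \frac{k \left(k + 6\right)}{4 \left(k^{2} + 6 k + 8\right)}.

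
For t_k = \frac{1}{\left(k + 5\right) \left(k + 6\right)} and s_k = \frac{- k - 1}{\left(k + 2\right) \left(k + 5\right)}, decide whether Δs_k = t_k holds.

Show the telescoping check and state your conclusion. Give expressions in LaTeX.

Invalid: residual \frac{2 \left(- k - 4\right)}{k^{4} + 16 k^{3} + 91 k^{2} + 216 k + 180} ≠ 0.

s_(k+1) = (-k - 2)/((k + 3)*(k + 6))
s_(k+1) − s_k = (k**2 + 3*k - 2)/(k**4 + 16*k**3 + 91*k**2 + 216*k + 180)
(s_(k+1) − s_k) − t_k = 2*(-k - 4)/(k**4 + 16*k**3 + 91*k**2 + 216*k + 180)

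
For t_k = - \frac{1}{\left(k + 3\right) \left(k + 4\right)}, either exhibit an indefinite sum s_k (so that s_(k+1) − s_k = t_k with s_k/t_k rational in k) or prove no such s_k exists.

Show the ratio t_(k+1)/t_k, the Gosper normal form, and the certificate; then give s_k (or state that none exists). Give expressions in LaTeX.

The ratio is (k + 3)/(k + 5).
Factor: A=k + 3; B=k + 5; C=1.
Set up (k + 3)·f(k+1) − (k + 4)·f(k) − (1) = 0.
Bound: deg f ≤ 1.
A polynomial solution: f(k) = k/3.
Get s_k = R·t_k = -k/(3*k + 9) with R(k) = B(k−1)f(k)/C(k) = k*(k + 4)/3.
Δs = -1/(k**2 + 7*k + 12), as required.

s_k = - \frac{k}{3 k + 9}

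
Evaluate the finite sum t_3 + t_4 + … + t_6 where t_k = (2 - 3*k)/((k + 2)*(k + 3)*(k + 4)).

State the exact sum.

Σ = -1/9

t_(k+1)/t_k = (k + 2)*(3*k + 1)/((k + 5)*(3*k - 2)).
Gosper form: A/B · C(k+1)/C(k) with A=k + 2, B=k + 5, C=k - 2/3.
Solve (k + 2)·f(k+1) − (k + 4)·f(k) = k - 2/3.
deg f ≤ 2 (via 1,1,1).
Coefficient equations give f(k) = k*(k - 4)/9.
So s_k = (B(k−1)f/C)·t_k = (k*(k - 4)*(k + 4)/(3*(3*k - 2)))·t_k = k*(4 - k)/(3*(k + 2)*(k + 3)).
Check: Δs_k = (2 - 3*k)/(k**3 + 9*k**2 + 26*k + 24). ✓
Telescoping: Σ = s_(7) − s_(3) = -7/90 − (1/30) = -1/9.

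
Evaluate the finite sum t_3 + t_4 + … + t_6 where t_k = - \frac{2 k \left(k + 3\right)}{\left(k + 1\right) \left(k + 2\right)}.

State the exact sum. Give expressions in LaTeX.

Compute t_(k+1)/t_k: get (k + 1)**2*(k + 4)/(k*(k + 3)**2).
Factor: A=k + 1; B=k + 3; C=k**2 + 3*k.
Set up (k + 1)·f(k+1) − (k + 2)·f(k) − (k**2 + 3*k) = 0.
Bound: deg f ≤ 2.
A polynomial solution: f(k) = k*(k - 1).
So s_k = (B(k−1)f/C)·t_k = ((k - 1)*(k + 2)/(k + 3))·t_k = 2*k*(1 - k)/(k + 1).
Verify: 2*k*(-k - 3)/(k**2 + 3*k + 2) matches t_k.
Σ_(k=3)^(6) t_k = s_(7) − s_(3) = -21/2 − (-3) = -15/2.

Σ = -15/2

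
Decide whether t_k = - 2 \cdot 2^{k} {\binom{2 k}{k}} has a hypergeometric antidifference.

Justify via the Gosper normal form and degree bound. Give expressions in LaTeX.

Step 1: r(k) = 4*(2*k + 1)/(k + 1).
A = 8*k + 4, B = k + 1, C = 1.
Need (8*k + 4)·f(k+1) − (k)·f(k) = 1.
From deg A=1, deg B=1, deg C=0: d=-1.
d = -1 < 0 ⇒ no nonzero polynomial f; not summable.

No. Not Gosper-summable.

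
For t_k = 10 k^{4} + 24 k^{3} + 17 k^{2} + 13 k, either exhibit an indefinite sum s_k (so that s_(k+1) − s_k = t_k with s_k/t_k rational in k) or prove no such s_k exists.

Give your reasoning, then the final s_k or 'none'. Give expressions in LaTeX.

The ratio is (10*k**4 + 64*k**3 + 149*k**2 + 159*k + 64)/(k*(10*k**3 + 24*k**2 + 17*k + 13)).
Take A(k)=1, B(k)=1, C(k)=k**4 + 12*k**3/5 + 17*k**2/10 + 13*k/10.
f must satisfy (1)·f(k+1) − (1)·f(k) = k**4 + 12*k**3/5 + 17*k**2/10 + 13*k/10.
deg f ≤ 5 (via 0,0,4).
Match coefficients ⇒ f(k) = k*(k - 1)*(k + 2)*(2*k**2 - k + 2)/10.
R(k) = B(k−1)·f(k)/C(k) = (k - 1)*(k + 2)*(2*k**2 - k + 2)/(10*k**3 + 24*k**2 + 17*k + 13); s_k = R·t_k = k*(2*k**4 + k**3 - 3*k**2 + 4*k - 4).
Δs = k*(10*k**3 + 24*k**2 + 17*k + 13), as required.

s_k = k \left(2 k^{4} + k^{3} - 3 k^{2} + 4 k - 4\right)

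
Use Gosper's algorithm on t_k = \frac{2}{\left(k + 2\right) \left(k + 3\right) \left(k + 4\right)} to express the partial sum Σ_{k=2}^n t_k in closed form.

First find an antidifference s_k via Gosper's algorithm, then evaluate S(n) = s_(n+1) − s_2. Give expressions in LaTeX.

S(n) = \frac{n^{2} + 7 n - 8}{20 \left(n^{2} + 7 n + 12\right)}

Compute t_(k+1)/t_k: get (k + 2)/(k + 5).
Factor: A=k + 2; B=k + 5; C=1.
Need (k + 2)·f(k+1) − (k + 4)·f(k) = 1.
d = 2 from the (1,1,0) case.
Coefficient equations give f(k) = k*(k + 5)/12.
R(k) = B(k−1)·f(k)/C(k) = k*(k + 4)*(k + 5)/12; s_k = R·t_k = k*(k + 5)/(6*(k + 2)*(k + 3)).
Check: Δs_k = 2/(k**3 + 9*k**2 + 26*k + 24). ✓
Evaluate: s_(n+1) = (n**2 + 7*n + 6)/(6*(n**2 + 7*n + 12)); subtract s_(2) = 7/60 ⇒ S(n) = (n**2 + 7*n - 8)/(20*(n**2 + 7*n + 12)).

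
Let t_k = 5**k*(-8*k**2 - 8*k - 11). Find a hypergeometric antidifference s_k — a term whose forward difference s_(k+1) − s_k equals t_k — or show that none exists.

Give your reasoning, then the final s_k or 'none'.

s_k = 5**k*(-2*k**2 + 3*k - 4)

t_(k+1)/t_k = 5*(8*k**2 + 24*k + 27)/(8*k**2 + 8*k + 11).
A = 5, B = 1, C = k**2 + k + 11/8.
Set up (5)·f(k+1) − (1)·f(k) − (k**2 + k + 11/8) = 0.
d = 2 from the (0,0,2) case.
Coefficient equations give f(k) = (2*k**2 - 3*k + 4)/8.
Get s_k = R·t_k = 5**k*(-2*k**2 + 3*k - 4) with R(k) = B(k−1)f(k)/C(k) = (2*k**2 - 3*k + 4)/(8*k**2 + 8*k + 11).
Verify: 5**k*(-8*k**2 - 8*k - 11) matches t_k.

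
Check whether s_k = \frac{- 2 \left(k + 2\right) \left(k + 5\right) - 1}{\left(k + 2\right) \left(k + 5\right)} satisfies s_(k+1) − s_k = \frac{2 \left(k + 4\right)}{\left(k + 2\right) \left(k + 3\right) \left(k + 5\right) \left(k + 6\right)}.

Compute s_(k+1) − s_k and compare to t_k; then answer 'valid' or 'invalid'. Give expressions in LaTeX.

s_(k+1) = (-2*(k + 3)*(k + 6) - 1)/((k + 3)*(k + 6))
s_(k+1) − s_k = 2*(k + 4)/(k**4 + 16*k**3 + 91*k**2 + 216*k + 180)
(s_(k+1) − s_k) − t_k = 0

Valid: the claim telescopes to t_k.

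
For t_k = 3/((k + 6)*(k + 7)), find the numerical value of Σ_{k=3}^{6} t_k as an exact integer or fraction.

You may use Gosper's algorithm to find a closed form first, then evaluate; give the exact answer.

Σ = 4/39

r(k) = (k + 6)/(k + 8) after simplifying.
Take A(k)=k + 6, B(k)=k + 8, C(k)=1.
Set up (k + 6)·f(k+1) − (k + 7)·f(k) − (1) = 0.
Bound: deg f ≤ 1.
A polynomial solution: f(k) = k/6.
Then R = B(k−1)f/C = k*(k + 7)/6, so s_k = R(k)·t_k = k/(2*(k + 6)).
Verify: 3/(k**2 + 13*k + 42) matches t_k.
Sum = s_(7) − s_(3); s_(7) = 7/26, s_(3) = 1/6 ⇒ 4/39.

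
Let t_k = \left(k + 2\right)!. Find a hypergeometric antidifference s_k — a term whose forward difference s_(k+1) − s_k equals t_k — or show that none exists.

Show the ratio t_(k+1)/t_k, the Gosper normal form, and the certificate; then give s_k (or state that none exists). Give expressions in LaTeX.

t_(k+1)/t_k = k + 3.
Factor: A=k + 3; B=1; C=1.
Set up (k + 3)·f(k+1) − (1)·f(k) − (1) = 0.
Bound: deg f ≤ -1.
Negative degree bound (-1): no f exists, t_k not Gosper-summable.

not Gosper-summable; s_k does not exist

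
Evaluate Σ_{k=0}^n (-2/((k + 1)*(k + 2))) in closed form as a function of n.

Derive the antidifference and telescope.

S(n) = 2*(-n - 1)/(n + 2)

Step 1: r(k) = (k + 1)/(k + 3).
Factor: A=k + 1; B=k + 3; C=1.
Solve (k + 1)·f(k+1) − (k + 2)·f(k) = 1.
d = 1 from the (1,1,0) case.
Coefficient equations give f(k) = k.
R(k) = B(k−1)·f(k)/C(k) = k*(k + 2); s_k = R·t_k = -2*k/(k + 1).
s_(k+1) − s_k = -2/(k**2 + 3*k + 2) = t_k.
Σ_(k=0)^n t_k = s_(n+1) − s_(0) = (2*(-n - 1)/(n + 2)) − (0), i.e. 2*(-n - 1)/(n + 2).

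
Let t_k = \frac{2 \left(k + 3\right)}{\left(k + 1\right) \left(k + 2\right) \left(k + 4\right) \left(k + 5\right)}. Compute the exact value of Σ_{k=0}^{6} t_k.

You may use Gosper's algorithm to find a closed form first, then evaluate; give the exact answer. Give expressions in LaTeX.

Σ = 21/88

Compute t_(k+1)/t_k: get (k + 1)*(k + 4)**2/((k + 3)**2*(k + 6)).
Gosper form: A/B · C(k+1)/C(k) with A=k + 1, B=k + 6, C=k**2 + 6*k + 9.
Need (k + 1)·f(k+1) − (k + 5)·f(k) = k**2 + 6*k + 9.
deg f ≤ 4 (via 1,1,2).
A polynomial solution: f(k) = k*(k + 2)*(k + 3)*(k + 5)/8.
Certificate R = B(k−1)f/C = k*(k + 2)*(k + 5)**2/(8*(k + 3)) gives s_k = k*(k + 5)/(4*(k**2 + 5*k + 4)).
Δs = 2*(k + 3)/(k**4 + 12*k**3 + 49*k**2 + 78*k + 40), as required.
Σ_(k=0)^(6) t_k = s_(7) − s_(0) = 21/88 − (0) = 21/88.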